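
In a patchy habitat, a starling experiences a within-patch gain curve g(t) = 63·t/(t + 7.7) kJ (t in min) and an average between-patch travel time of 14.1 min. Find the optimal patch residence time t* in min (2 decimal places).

Maximise g(t)/(T+t): set derivative to zero → g'(t)(T+t) = g(t).
g'(t) = 63·7.7/(t + 7.7)². Setting 63·7.7/(t+7.7)² = 63t/[(t+7.7)(14.1+t)] gives 7.7(14.1+t) = t(t+7.7), so t² = 7.7×14.1 = 108.6.
t* = √108.6 = 10.42 min.

10.42 min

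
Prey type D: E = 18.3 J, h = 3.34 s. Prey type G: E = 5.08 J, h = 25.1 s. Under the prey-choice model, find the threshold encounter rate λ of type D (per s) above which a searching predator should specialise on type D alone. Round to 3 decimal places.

Drop type G once their profitability E₂/h₂ falls below the rate achievable on type D alone: E₂/h₂ = λE₁/(1 + λh₁).
Solve for λ: λE₁h₂ = E₂(1 + λh₁) → λ(E₁h₂ − E₂h₁) = E₂ → λ = E₂/(E₁h₂ − E₂h₁).
λ = 5.08/(18.3×25.1 − 5.08×3.34) = 5.08/442.4 = 0.01148 per s.

0.011 per s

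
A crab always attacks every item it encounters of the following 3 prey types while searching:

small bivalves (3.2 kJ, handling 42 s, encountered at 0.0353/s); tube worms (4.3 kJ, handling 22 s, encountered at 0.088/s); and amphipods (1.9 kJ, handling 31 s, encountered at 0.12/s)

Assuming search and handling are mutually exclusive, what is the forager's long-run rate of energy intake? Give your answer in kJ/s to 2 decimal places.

0.09 kJ/s

Energy encountered per unit search time: 0.0353×3.2 + 0.088×4.3 + 0.12×1.9 = 0.7194 kJ/s.
Handling time per unit search time: 0.0353×42 + 0.088×22 + 0.12×31 = 7.139.
Rate = 0.7194/(1 + 7.139) = 0.08839 kJ/s.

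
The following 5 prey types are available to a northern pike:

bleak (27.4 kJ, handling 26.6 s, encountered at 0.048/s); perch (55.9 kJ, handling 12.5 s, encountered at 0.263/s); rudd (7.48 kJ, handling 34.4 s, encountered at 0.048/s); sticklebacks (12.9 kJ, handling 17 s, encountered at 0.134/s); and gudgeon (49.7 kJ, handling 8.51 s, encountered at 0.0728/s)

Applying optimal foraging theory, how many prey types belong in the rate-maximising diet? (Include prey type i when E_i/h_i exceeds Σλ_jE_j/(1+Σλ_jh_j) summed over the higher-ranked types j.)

2

E/h in descending order: gudgeon 5.84, perch 4.47, bleak 1.03, sticklebacks 0.759, rudd 0.217 kJ/s. The optimal diet is the largest prefix of this list for which every included type satisfies E_i/h_i > R on the types above it.
Rate on top 1: 2.234. perch: 4.47 > 2.234 → include.
Rate on top 2: 3.733. bleak: 1.03 < 3.733 → exclude; stop.
Optimal diet: gudgeon, perch — 2 of 5 types.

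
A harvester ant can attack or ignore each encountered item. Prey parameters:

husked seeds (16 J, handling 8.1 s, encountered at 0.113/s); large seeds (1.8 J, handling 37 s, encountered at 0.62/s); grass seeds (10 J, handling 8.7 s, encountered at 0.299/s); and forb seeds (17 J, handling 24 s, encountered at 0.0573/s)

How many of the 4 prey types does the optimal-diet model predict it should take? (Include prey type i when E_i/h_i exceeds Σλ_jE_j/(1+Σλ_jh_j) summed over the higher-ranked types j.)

E/h in descending order: husked seeds 1.98, grass seeds 1.15, forb seeds 0.708, large seeds 0.0486 J/s. The optimal diet is the largest prefix of this list for which every included type satisfies E_i/h_i > R on the types above it.
Rate on top 1: 0.944. grass seeds: 1.15 > 0.944 → include.
Rate on top 2: 1.062. forb seeds: 0.708 < 1.062 → exclude; stop.
Optimal diet: husked seeds, grass seeds — 2 of 4 types.

2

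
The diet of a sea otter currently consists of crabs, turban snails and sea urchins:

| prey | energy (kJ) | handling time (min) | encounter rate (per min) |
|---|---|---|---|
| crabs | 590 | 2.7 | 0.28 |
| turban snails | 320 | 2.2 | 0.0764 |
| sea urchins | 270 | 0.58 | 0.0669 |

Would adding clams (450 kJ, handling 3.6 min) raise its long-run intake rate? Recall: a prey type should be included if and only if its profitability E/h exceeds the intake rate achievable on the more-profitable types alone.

On crabs, turban snails and sea urchins alone, R = ΣλE/(1+Σλh) = 207.7/1.963 = 105.8 kJ/min.
Profitability of clams: 450/3.6 = 125 kJ/min.
Since 125 > R, including clams increases the long-run rate.

Yes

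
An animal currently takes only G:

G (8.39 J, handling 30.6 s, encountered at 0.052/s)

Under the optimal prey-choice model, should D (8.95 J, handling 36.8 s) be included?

Current rate: (0.052×8.39)/(1 + 0.052×30.6) = 0.1684 J/s.
Profitability of D: 8.95/36.8 = 0.2432 J/s.
0.2432 > 0.1684, so adding D raises the average — include it.

Yes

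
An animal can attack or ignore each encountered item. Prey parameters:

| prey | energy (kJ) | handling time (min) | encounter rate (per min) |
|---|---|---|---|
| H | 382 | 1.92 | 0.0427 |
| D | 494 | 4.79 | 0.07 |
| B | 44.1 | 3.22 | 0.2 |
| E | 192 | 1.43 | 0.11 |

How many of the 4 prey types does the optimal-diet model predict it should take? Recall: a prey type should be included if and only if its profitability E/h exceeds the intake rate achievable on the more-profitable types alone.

Rank by E/h (kJ/min): H 199, E 134, D 103, B 13.7. Include each in turn until the next type's E/h falls below the running intake rate.
Rate on top 1: 15.08. E: 134 > 15.08 → include.
Rate on top 2: 30.2. D: 103 > 30.2 → include.
Rate on top 3: 45.73. B: 13.7 < 45.73 → exclude; stop.
Optimal diet: H, E, D — 3 of 4 types.

3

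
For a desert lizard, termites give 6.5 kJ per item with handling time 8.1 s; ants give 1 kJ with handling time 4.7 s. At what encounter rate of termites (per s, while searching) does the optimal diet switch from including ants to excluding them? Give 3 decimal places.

The zero-one rule: include ants iff E₂/h₂ > λE₁/(1+λh₁). Equality gives the switch point.
λE₁h₂ = E₂ + λE₂h₁ ⇒ λ = E₂/(E₁h₂ − E₂h₁) = 1/(30.55 − 8.1) = 0.04454 per s.

0.045 per s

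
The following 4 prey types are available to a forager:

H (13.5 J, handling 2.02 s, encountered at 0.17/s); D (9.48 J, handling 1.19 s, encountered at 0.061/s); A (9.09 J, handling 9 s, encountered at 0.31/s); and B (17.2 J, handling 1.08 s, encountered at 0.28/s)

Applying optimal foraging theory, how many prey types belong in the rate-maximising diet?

Profitabilities (E/h, J/s): B 15.9, D 7.97, H 6.68, A 1.01. Add prey in this order while the next type's profitability exceeds the intake rate on those already taken.
Rate on top 1: 3.698. D: 7.97 > 3.698 → include.
Rate on top 2: 3.923. H: 6.68 > 3.923 → include.
Rate on top 3: 4.475. A: 1.01 < 4.475 → exclude; stop.
Optimal diet: B, D, H — 3 of 4 types.

3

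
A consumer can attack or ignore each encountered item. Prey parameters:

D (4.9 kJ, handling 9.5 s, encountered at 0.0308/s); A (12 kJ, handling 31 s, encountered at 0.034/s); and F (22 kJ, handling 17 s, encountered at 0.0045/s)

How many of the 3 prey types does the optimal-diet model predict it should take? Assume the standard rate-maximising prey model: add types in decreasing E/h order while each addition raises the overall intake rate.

3

E/h in descending order: F 1.29, D 0.516, A 0.387 kJ/s. The optimal diet is the largest prefix of this list for which every included type satisfies E_i/h_i > R on the types above it.
Rate on top 1: 0.09196. D: 0.516 > 0.09196 → include.
Rate on top 2: 0.1825. A: 0.387 > 0.1825 → include.
Optimal diet: F, D, A — 3 of 3 types.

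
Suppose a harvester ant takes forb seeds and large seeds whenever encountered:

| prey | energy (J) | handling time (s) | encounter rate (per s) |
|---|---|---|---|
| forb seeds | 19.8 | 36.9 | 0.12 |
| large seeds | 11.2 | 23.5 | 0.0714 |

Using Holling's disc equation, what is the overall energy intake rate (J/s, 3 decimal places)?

Energy encountered per unit search time: 0.12×19.8 + 0.0714×11.2 = 3.176 J/s.
Handling time per unit search time: 0.12×36.9 + 0.0714×23.5 = 6.106.
Rate = 3.176/(1 + 6.106) = 0.4469 J/s.

0.447 J/s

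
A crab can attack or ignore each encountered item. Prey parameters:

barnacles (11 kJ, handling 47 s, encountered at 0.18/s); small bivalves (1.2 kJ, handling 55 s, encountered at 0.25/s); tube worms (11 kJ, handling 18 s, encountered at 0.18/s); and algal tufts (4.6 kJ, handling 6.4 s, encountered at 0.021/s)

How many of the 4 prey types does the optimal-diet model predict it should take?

Profitabilities (E/h, kJ/s): algal tufts 0.719, tube worms 0.611, barnacles 0.234, small bivalves 0.0218. Add prey in this order while the next type's profitability exceeds the intake rate on those already taken.
Rate on top 1: 0.08516. tube worms: 0.611 > 0.08516 → include.
Rate on top 2: 0.4747. barnacles: 0.234 < 0.4747 → exclude; stop.
Optimal diet: algal tufts, tube worms — 2 of 4 types.

2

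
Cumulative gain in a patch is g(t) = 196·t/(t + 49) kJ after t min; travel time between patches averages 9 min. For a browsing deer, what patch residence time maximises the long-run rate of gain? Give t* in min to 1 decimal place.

21.0 min

Maximise g(t)/(T+t): set derivative to zero → g'(t)(T+t) = g(t).
g'(t) = 196·49/(t + 49)². Setting 196·49/(t+49)² = 196t/[(t+49)(9+t)] gives 49(9+t) = t(t+49), so t² = 49×9 = 441.
t* = √441 = 21 min.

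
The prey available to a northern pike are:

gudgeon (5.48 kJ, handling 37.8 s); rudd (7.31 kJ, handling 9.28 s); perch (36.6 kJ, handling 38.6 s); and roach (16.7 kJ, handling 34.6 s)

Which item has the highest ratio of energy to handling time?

In descending order of E/h:
perch: 36.6/38.6 = 0.948 kJ/s
rudd: 7.31/9.28 = 0.788 kJ/s
roach: 16.7/34.6 = 0.483 kJ/s
gudgeon: 5.48/37.8 = 0.145 kJ/s

perch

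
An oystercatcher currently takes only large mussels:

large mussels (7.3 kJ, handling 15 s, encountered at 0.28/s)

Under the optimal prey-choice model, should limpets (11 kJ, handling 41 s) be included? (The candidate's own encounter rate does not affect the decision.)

No

On large mussels alone, R = ΣλE/(1+Σλh) = 2.044/5.2 = 0.3931 kJ/s.
limpets: E/h = 11/41 = 0.2683 kJ/s.
Since 0.2683 < R, time spent handling limpets is better spent searching.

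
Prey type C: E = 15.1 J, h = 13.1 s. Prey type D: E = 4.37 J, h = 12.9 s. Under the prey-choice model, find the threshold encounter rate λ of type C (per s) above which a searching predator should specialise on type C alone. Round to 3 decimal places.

0.032 per s

The zero-one rule: include type D iff E₂/h₂ > λE₁/(1+λh₁). Equality gives the switch point.
λE₁h₂ = E₂ + λE₂h₁ ⇒ λ = E₂/(E₁h₂ − E₂h₁) = 4.37/(194.8 − 57.25) = 0.03177 per s.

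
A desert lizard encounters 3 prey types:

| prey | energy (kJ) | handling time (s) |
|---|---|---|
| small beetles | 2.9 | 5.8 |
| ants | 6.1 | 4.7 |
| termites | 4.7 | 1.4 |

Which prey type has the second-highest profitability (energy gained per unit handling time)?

Profitability E/h (kJ/s): small beetles = 2.9/5.8 = 0.5, ants = 6.1/4.7 = 1.3, termites = 4.7/1.4 = 3.36.
Ranked: termites > ants > small beetles.

ants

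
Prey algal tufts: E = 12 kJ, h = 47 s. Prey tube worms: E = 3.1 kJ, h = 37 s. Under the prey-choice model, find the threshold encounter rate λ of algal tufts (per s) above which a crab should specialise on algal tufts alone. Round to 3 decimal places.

At the threshold, the rate on algal tufts alone equals the profitability of tube worms: λ·12/(1 + λ·47) = 3.1/37 = 0.08378.
Rearranging, λ(12 − 0.08378×47) = 0.08378, so λ = 0.08378/8.062 = 0.01039 per s.

0.010 per s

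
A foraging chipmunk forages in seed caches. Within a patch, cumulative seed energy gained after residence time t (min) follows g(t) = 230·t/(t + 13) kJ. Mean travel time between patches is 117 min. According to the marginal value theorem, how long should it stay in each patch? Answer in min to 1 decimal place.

Maximise g(t)/(T+t): set derivative to zero → g'(t)(T+t) = g(t).
g'(t) = 230·13/(t + 13)². Setting 230·13/(t+13)² = 230t/[(t+13)(117+t)] gives 13(117+t) = t(t+13), so t² = 13×117 = 1521.
t* = √1521 = 39 min.

39.0 min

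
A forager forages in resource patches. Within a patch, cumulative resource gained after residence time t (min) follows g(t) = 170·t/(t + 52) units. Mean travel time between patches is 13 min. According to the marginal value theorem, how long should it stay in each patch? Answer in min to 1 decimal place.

26.0 min

Maximise g(t)/(T+t): set derivative to zero → g'(t)(T+t) = g(t).
g'(t) = 170·52/(t + 52)². Setting 170·52/(t+52)² = 170t/[(t+52)(13+t)] gives 52(13+t) = t(t+52), so t² = 52×13 = 676.
t* = √676 = 26 min.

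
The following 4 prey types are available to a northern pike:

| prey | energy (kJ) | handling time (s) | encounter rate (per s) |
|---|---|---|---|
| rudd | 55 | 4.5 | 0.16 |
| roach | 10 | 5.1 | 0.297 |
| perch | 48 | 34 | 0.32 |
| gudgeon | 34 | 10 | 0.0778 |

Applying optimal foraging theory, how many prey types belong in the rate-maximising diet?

E/h in descending order: rudd 12.2, gudgeon 3.4, roach 1.96, perch 1.41 kJ/s. The optimal diet is the largest prefix of this list for which every included type satisfies E_i/h_i > R on the types above it.
Rate on top 1: 5.116. gudgeon: 3.4 < 5.116 → exclude; stop.
Optimal diet: rudd — 1 of 4 types.

1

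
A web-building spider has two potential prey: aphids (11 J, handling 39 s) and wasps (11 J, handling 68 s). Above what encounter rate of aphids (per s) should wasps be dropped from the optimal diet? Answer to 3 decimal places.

At the threshold, the rate on aphids alone equals the profitability of wasps: λ·11/(1 + λ·39) = 11/68 = 0.1618.
Rearranging, λ(11 − 0.1618×39) = 0.1618, so λ = 0.1618/4.691 = 0.03448 per s.

0.034 per s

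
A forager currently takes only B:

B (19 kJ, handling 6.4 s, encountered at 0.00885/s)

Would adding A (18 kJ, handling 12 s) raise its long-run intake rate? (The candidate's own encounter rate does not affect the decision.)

On B alone, R = ΣλE/(1+Σλh) = 0.1681/1.057 = 0.1591 kJ/s.
Profitability of A: 18/12 = 1.5 kJ/s.
1.5 > 0.1591, so adding A raises the average — include it.

Yes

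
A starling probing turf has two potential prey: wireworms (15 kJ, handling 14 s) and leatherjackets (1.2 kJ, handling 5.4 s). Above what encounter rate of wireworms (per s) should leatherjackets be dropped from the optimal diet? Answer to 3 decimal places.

0.019 per s

At the threshold, the rate on wireworms alone equals the profitability of leatherjackets: λ·15/(1 + λ·14) = 1.2/5.4 = 0.2222.
Rearranging, λ(15 − 0.2222×14) = 0.2222, so λ = 0.2222/11.89 = 0.01869 per s.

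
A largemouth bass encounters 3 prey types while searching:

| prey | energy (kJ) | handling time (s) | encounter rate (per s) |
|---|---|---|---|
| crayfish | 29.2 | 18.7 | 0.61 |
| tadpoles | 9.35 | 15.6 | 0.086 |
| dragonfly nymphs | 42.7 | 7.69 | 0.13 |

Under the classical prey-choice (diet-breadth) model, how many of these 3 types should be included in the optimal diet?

1

E/h in descending order: dragonfly nymphs 5.55, crayfish 1.56, tadpoles 0.599 kJ/s. The optimal diet is the largest prefix of this list for which every included type satisfies E_i/h_i > R on the types above it.
Rate on top 1: 2.776. crayfish: 1.56 < 2.776 → exclude; stop.
Optimal diet: dragonfly nymphs — 1 of 3 types.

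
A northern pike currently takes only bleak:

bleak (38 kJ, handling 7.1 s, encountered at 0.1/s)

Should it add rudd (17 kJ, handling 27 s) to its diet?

No

On bleak alone, R = ΣλE/(1+Σλh) = 3.8/1.71 = 2.222 kJ/s.
rudd: E/h = 17/27 = 0.6296 kJ/s.
0.6296 < 2.222, so adding rudd would lower the average — exclude it.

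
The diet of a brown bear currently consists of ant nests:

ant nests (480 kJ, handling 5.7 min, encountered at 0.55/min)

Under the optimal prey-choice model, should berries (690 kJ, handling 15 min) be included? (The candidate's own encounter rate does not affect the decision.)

No

On ant nests alone, R = ΣλE/(1+Σλh) = 264/4.135 = 63.85 kJ/min.
Profitability of berries: 690/15 = 46 kJ/min.
46 < 63.85, so adding berries would lower the average — exclude it.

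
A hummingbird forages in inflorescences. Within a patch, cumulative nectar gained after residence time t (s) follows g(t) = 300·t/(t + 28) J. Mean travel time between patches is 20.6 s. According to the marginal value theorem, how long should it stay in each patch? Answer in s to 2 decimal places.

24.02 s

Optimal t* satisfies g'(t*) = g(t*)/(T + t*).
g'(t) = 300·28/(t + 28)². Setting 300·28/(t+28)² = 300t/[(t+28)(20.6+t)] gives 28(20.6+t) = t(t+28), so t² = 28×20.6 = 576.8.
t* = √576.8 = 24.02 s.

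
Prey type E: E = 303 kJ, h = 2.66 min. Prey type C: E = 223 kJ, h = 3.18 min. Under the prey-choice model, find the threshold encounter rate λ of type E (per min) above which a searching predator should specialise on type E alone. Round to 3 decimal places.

0.602 per min

The zero-one rule: include type C iff E₂/h₂ > λE₁/(1+λh₁). Equality gives the switch point.
λE₁h₂ = E₂ + λE₂h₁ ⇒ λ = E₂/(E₁h₂ − E₂h₁) = 223/(963.5 − 593.2) = 0.6021 per min.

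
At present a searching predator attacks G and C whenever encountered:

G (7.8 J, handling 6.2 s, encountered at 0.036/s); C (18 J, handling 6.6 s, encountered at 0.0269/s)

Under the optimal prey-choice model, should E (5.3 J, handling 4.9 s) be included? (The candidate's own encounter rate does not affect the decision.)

On G and C alone, R = ΣλE/(1+Σλh) = 0.765/1.401 = 0.5461 J/s.
Profitability of E: 5.3/4.9 = 1.082 J/s.
Since 1.082 > R, including E increases the long-run rate.

Yes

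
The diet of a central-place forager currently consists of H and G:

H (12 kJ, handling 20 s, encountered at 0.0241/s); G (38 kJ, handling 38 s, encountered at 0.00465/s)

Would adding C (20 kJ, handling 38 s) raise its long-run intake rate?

Yes

On H and G alone, R = ΣλE/(1+Σλh) = 0.4659/1.659 = 0.2809 kJ/s.
C: E/h = 20/38 = 0.5263 kJ/s.
Since 0.5263 > R, including C increases the long-run rate.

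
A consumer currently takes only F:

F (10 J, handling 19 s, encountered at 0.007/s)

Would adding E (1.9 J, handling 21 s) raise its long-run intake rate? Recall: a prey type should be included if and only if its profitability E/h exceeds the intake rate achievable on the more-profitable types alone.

Yes

On F alone, R = ΣλE/(1+Σλh) = 0.07/1.133 = 0.06178 J/s.
E: E/h = 1.9/21 = 0.09048 J/s.
0.09048 > 0.06178, so adding E raises the average — include it.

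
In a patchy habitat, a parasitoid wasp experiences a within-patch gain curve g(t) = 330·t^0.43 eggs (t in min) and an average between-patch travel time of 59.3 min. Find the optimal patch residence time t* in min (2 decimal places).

By the marginal value theorem, leave when the instantaneous gain rate g'(t) equals the habitat-wide average g(t)/(T + t).
g'(t) = 0.43·330·t^-0.57. Setting 0.43·330·t^-0.57 = 330·t^0.43/(59.3+t) gives 0.43(59.3+t) = t, so 0.57·t = 0.43×59.3.
t* = 0.43×59.3/0.57 = 44.74 min.

44.74 min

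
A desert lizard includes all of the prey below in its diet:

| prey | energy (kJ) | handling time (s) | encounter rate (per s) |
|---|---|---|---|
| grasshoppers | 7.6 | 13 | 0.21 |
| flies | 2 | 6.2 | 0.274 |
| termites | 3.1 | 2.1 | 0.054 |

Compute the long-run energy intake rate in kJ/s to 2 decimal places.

0.42 kJ/s

R = (0.21×7.6 + 0.274×2 + 0.054×3.1) / (1 + 0.21×13 + 0.274×6.2 + 0.054×2.1) = 2.311/5.542 = 0.4171 kJ/s.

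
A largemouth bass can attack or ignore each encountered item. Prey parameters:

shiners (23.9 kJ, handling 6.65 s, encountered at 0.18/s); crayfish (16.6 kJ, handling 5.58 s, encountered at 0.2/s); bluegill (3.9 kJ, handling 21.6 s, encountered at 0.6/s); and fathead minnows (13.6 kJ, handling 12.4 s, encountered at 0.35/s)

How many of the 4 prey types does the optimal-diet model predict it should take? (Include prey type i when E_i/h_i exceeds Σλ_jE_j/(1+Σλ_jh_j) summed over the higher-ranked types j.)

Profitabilities (E/h, kJ/s): shiners 3.59, crayfish 2.97, fathead minnows 1.1, bluegill 0.181. Add prey in this order while the next type's profitability exceeds the intake rate on those already taken.
Rate on top 1: 1.958. crayfish: 2.97 > 1.958 → include.
Rate on top 2: 2.301. fathead minnows: 1.1 < 2.301 → exclude; stop.
Optimal diet: shiners, crayfish — 2 of 4 types.

2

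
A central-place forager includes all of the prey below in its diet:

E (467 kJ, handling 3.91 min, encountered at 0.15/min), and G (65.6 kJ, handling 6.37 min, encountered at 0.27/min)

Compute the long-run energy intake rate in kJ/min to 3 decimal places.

R = Σλ_iE_i / (1 + Σλ_ih_i)
Numerator: 0.15×467 + 0.27×65.6 = 87.76
Denominator: 1 + 0.15×3.91 + 0.27×6.37 = 3.306
R = 87.76/3.306 = 26.54 kJ/min

26.543 kJ/min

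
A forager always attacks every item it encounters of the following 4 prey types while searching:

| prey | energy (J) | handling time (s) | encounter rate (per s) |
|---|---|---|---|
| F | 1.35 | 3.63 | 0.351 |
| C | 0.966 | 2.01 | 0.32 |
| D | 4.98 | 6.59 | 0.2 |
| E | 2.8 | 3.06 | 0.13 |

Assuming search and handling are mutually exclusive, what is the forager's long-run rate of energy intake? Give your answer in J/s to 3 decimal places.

R = Σλ_iE_i / (1 + Σλ_ih_i)
Numerator: 0.351×1.35 + 0.32×0.966 + 0.2×4.98 + 0.13×2.8 = 2.143
Denominator: 1 + 0.351×3.63 + 0.32×2.01 + 0.2×6.59 + 0.13×3.06 = 4.633
R = 2.143/4.633 = 0.4625 J/s

0.463 J/s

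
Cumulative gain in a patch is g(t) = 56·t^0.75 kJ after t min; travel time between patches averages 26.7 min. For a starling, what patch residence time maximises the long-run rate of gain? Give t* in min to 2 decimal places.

80.10 min

By the marginal value theorem, leave when the instantaneous gain rate g'(t) equals the habitat-wide average g(t)/(T + t).
g'(t) = 0.75·56·t^-0.25. Setting 0.75·56·t^-0.25 = 56·t^0.75/(26.7+t) gives 0.75(26.7+t) = t, so 0.25·t = 0.75×26.7.
t* = 0.75×26.7/0.25 = 80.1 min.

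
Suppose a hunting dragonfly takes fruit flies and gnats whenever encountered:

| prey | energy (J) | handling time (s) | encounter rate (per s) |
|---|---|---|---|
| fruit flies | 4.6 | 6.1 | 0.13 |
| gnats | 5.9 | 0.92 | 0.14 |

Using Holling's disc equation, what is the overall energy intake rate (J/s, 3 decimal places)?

0.741 J/s

R = (0.13×4.6 + 0.14×5.9) / (1 + 0.13×6.1 + 0.14×0.92) = 1.424/1.922 = 0.741 J/s.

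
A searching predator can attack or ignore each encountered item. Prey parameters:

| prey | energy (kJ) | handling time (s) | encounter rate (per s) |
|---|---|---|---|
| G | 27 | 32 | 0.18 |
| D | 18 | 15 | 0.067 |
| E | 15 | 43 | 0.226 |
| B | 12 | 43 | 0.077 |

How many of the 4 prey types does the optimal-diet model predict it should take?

E/h in descending order: D 1.2, G 0.844, E 0.349, B 0.279 kJ/s. The optimal diet is the largest prefix of this list for which every included type satisfies E_i/h_i > R on the types above it.
Rate on top 1: 0.6015. G: 0.844 > 0.6015 → include.
Rate on top 2: 0.7812. E: 0.349 < 0.7812 → exclude; stop.
Optimal diet: D, G — 2 of 4 types.

2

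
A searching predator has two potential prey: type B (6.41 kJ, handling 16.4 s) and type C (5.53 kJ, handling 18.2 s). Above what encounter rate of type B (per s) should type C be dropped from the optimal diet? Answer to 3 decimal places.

The zero-one rule: include type C iff E₂/h₂ > λE₁/(1+λh₁). Equality gives the switch point.
λE₁h₂ = E₂ + λE₂h₁ ⇒ λ = E₂/(E₁h₂ − E₂h₁) = 5.53/(116.7 − 90.69) = 0.2129 per s.

0.213 per s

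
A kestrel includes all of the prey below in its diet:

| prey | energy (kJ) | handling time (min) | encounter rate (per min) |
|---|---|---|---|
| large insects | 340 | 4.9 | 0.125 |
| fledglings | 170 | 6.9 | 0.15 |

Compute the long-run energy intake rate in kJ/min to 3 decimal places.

R = Σλ_iE_i / (1 + Σλ_ih_i)
Numerator: 0.125×340 + 0.15×170 = 68
Denominator: 1 + 0.125×4.9 + 0.15×6.9 = 2.647
R = 68/2.647 = 25.68 kJ/min

25.685 kJ/min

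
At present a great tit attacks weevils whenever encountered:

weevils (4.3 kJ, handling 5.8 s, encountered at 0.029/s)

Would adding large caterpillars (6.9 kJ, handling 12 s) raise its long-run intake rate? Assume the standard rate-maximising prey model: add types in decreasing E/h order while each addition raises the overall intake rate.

Current rate: (0.029×4.3)/(1 + 0.029×5.8) = 0.1067 kJ/s.
Profitability of large caterpillars: 6.9/12 = 0.575 kJ/s.
Since 0.575 > R, including large caterpillars increases the long-run rate.

Yes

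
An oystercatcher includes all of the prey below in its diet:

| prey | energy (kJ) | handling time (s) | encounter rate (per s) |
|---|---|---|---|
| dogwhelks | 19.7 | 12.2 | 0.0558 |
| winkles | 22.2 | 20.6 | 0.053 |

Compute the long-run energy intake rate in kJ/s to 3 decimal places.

0.821 kJ/s

R = Σλ_iE_i / (1 + Σλ_ih_i)
Numerator: 0.0558×19.7 + 0.053×22.2 = 2.276
Denominator: 1 + 0.0558×12.2 + 0.053×20.6 = 2.773
R = 2.276/2.773 = 0.8209 kJ/s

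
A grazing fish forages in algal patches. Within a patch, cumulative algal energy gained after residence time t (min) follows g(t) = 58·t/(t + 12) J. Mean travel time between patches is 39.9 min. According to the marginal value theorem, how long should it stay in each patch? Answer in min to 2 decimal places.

21.88 min

Maximise g(t)/(T+t): set derivative to zero → g'(t)(T+t) = g(t).
g'(t) = 58·12/(t + 12)². Setting 58·12/(t+12)² = 58t/[(t+12)(39.9+t)] gives 12(39.9+t) = t(t+12), so t² = 12×39.9 = 478.8.
t* = √478.8 = 21.88 min.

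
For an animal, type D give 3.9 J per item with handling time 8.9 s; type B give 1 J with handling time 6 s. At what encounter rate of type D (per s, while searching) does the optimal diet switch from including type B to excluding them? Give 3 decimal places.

0.069 per s

Drop type B once their profitability E₂/h₂ falls below the rate achievable on type D alone: E₂/h₂ = λE₁/(1 + λh₁).
Solve for λ: λE₁h₂ = E₂(1 + λh₁) → λ(E₁h₂ − E₂h₁) = E₂ → λ = E₂/(E₁h₂ − E₂h₁).
λ = 1/(3.9×6 − 1×8.9) = 1/14.5 = 0.06897 per s.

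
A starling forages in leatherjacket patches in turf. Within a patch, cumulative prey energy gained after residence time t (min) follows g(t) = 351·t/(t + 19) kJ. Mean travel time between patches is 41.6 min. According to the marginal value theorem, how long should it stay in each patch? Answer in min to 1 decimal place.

By the marginal value theorem, leave when the instantaneous gain rate g'(t) equals the habitat-wide average g(t)/(T + t).
g'(t) = 351·19/(t + 19)². Setting 351·19/(t+19)² = 351t/[(t+19)(41.6+t)] gives 19(41.6+t) = t(t+19), so t² = 19×41.6 = 790.4.
t* = √790.4 = 28.11 min.

28.1 min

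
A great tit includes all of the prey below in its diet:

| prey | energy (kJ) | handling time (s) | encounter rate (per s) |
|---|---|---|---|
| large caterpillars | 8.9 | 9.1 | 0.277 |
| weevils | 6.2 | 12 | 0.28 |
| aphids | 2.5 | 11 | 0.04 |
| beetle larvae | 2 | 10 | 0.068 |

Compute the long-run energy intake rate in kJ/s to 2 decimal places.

Energy encountered per unit search time: 0.277×8.9 + 0.28×6.2 + 0.04×2.5 + 0.068×2 = 4.437 kJ/s.
Handling time per unit search time: 0.277×9.1 + 0.28×12 + 0.04×11 + 0.068×10 = 7.001.
Rate = 4.437/(1 + 7.001) = 0.5546 kJ/s.

0.55 kJ/s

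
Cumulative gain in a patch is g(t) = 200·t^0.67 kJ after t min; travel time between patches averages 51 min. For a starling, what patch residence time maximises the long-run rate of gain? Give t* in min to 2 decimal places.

Optimal t* satisfies g'(t*) = g(t*)/(T + t*).
g'(t) = 0.67·200·t^-0.33. Setting 0.67·200·t^-0.33 = 200·t^0.67/(51+t) gives 0.67(51+t) = t, so 0.33·t = 0.67×51.
t* = 0.67×51/0.33 = 103.5 min.

103.55 min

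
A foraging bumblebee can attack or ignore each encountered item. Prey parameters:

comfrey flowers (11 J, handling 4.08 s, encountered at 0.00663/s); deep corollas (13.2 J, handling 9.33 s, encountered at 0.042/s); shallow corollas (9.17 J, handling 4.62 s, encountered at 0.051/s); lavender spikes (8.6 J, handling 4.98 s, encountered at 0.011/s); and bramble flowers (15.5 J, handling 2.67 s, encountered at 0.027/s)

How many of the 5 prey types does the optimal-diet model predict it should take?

Profitabilities (E/h, J/s): bramble flowers 5.81, comfrey flowers 2.7, shallow corollas 1.98, lavender spikes 1.73, deep corollas 1.41. Add prey in this order while the next type's profitability exceeds the intake rate on those already taken.
Rate on top 1: 0.3904. comfrey flowers: 2.7 > 0.3904 → include.
Rate on top 2: 0.4471. shallow corollas: 1.98 > 0.4471 → include.
Rate on top 3: 0.7186. lavender spikes: 1.73 > 0.7186 → include.
Rate on top 4: 0.7583. deep corollas: 1.41 > 0.7583 → include.
Optimal diet: bramble flowers, comfrey flowers, shallow corollas, lavender spikes, deep corollas — 5 of 5 types.

5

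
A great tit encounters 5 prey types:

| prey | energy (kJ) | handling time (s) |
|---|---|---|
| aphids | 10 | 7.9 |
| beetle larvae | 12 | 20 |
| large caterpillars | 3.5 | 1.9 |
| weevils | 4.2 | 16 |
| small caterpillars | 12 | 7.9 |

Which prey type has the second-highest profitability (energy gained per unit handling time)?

In descending order of E/h:
large caterpillars: 3.5/1.9 = 1.84 kJ/s
small caterpillars: 12/7.9 = 1.52 kJ/s
aphids: 10/7.9 = 1.27 kJ/s
beetle larvae: 12/20 = 0.6 kJ/s
weevils: 4.2/16 = 0.263 kJ/s

small caterpillars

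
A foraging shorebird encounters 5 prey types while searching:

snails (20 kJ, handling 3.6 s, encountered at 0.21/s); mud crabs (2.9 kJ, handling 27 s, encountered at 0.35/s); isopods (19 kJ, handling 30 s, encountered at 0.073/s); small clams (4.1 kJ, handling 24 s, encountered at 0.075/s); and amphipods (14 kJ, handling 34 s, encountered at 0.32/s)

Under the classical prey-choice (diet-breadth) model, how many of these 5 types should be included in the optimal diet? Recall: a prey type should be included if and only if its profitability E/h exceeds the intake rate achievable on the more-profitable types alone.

Profitabilities (E/h, kJ/s): snails 5.56, isopods 0.633, amphipods 0.412, small clams 0.171, mud crabs 0.107. Add prey in this order while the next type's profitability exceeds the intake rate on those already taken.
Rate on top 1: 2.392. isopods: 0.633 < 2.392 → exclude; stop.
Optimal diet: snails — 1 of 5 types.

1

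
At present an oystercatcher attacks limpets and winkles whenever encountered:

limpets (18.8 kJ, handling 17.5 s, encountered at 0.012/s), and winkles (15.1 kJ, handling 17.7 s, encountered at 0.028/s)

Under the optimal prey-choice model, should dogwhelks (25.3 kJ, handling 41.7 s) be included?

Intake rate on the current diet: R = (0.012×18.8 + 0.028×15.1) / (1 + 0.012×17.5 + 0.028×17.7) = 0.6484/1.706 = 0.3802 kJ/s.
dogwhelks: E/h = 25.3/41.7 = 0.6067 kJ/s.
Since 0.6067 > R, including dogwhelks increases the long-run rate.

Yes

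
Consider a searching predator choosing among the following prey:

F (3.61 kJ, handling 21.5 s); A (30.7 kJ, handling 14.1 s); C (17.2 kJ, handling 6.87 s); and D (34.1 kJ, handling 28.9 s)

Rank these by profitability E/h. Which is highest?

In descending order of E/h:
C: 17.2/6.87 = 2.5 kJ/s
A: 30.7/14.1 = 2.18 kJ/s
D: 34.1/28.9 = 1.18 kJ/s
F: 3.61/21.5 = 0.168 kJ/s

C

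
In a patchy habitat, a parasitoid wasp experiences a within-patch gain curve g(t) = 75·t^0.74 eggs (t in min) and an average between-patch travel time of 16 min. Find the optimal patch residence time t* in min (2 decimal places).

45.54 min

By the marginal value theorem, leave when the instantaneous gain rate g'(t) equals the habitat-wide average g(t)/(T + t).
g'(t) = 0.74·75·t^-0.26. Setting 0.74·75·t^-0.26 = 75·t^0.74/(16+t) gives 0.74(16+t) = t, so 0.26·t = 0.74×16.
t* = 0.74×16/0.26 = 45.54 min.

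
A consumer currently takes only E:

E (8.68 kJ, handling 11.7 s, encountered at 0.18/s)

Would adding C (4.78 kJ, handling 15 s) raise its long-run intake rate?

No

Current rate: (0.18×8.68)/(1 + 0.18×11.7) = 0.503 kJ/s.
C: E/h = 4.78/15 = 0.3187 kJ/s.
Since 0.3187 < R, time spent handling C is better spent searching.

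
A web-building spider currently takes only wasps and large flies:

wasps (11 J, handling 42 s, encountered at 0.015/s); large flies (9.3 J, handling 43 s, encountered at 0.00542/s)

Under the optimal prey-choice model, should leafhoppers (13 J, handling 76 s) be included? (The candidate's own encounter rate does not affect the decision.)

Intake rate on the current diet: R = (0.015×11 + 0.00542×9.3) / (1 + 0.015×42 + 0.00542×43) = 0.2154/1.863 = 0.1156 J/s.
Profitability of leafhoppers: 13/76 = 0.1711 J/s.
0.1711 > 0.1156, so adding leafhoppers raises the average — include it.

Yes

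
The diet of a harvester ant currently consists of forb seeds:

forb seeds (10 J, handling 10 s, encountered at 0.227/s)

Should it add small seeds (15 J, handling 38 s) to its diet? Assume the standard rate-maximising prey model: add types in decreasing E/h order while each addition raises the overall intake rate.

No

Current rate: (0.227×10)/(1 + 0.227×10) = 0.6942 J/s.
small seeds: E/h = 15/38 = 0.3947 J/s.
0.3947 < 0.6942, so adding small seeds would lower the average — exclude it.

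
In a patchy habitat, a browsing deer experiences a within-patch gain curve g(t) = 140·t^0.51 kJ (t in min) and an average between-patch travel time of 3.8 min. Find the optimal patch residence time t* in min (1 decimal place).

Maximise g(t)/(T+t): set derivative to zero → g'(t)(T+t) = g(t).
g'(t) = 0.51·140·t^-0.49. Setting 0.51·140·t^-0.49 = 140·t^0.51/(3.8+t) gives 0.51(3.8+t) = t, so 0.49·t = 0.51×3.8.
t* = 0.51×3.8/0.49 = 3.955 min.

4.0 min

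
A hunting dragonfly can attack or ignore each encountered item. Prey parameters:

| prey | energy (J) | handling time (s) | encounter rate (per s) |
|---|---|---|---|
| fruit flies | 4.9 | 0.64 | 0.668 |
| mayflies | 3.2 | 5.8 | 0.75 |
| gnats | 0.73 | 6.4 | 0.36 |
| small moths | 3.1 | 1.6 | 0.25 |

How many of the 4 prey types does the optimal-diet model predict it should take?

1

Profitabilities (E/h, J/s): fruit flies 7.66, small moths 1.94, mayflies 0.552, gnats 0.114. Add prey in this order while the next type's profitability exceeds the intake rate on those already taken.
Rate on top 1: 2.293. small moths: 1.94 < 2.293 → exclude; stop.
Optimal diet: fruit flies — 1 of 4 types.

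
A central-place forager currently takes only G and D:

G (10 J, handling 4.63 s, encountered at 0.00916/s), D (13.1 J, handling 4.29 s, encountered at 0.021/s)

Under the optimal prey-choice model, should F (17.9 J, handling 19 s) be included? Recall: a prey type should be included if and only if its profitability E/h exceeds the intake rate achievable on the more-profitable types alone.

On G and D alone, R = ΣλE/(1+Σλh) = 0.3667/1.133 = 0.3238 J/s.
Profitability of F: 17.9/19 = 0.9421 J/s.
0.9421 > 0.3238, so adding F raises the average — include it.

Yes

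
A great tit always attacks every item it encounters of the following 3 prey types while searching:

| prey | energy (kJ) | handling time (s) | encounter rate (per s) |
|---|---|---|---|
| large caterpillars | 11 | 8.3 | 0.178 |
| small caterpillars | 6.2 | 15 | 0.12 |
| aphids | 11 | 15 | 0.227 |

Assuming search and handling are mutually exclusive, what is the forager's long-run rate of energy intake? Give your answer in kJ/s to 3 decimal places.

0.677 kJ/s

R = (0.178×11 + 0.12×6.2 + 0.227×11) / (1 + 0.178×8.3 + 0.12×15 + 0.227×15) = 5.199/7.682 = 0.6767 kJ/s.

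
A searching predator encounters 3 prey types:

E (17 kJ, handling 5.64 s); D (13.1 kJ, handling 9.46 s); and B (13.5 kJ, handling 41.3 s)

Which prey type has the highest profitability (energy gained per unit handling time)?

Profitability E/h (kJ/s): E = 17/5.64 = 3.01, D = 13.1/9.46 = 1.38, B = 13.5/41.3 = 0.327.
Ranked: E > D > B.

E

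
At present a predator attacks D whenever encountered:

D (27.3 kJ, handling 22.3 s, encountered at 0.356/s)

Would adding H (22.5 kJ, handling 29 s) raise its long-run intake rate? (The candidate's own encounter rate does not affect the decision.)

On D alone, R = ΣλE/(1+Σλh) = 9.719/8.939 = 1.087 kJ/s.
H: E/h = 22.5/29 = 0.7759 kJ/s.
Since 0.7759 < R, time spent handling H is better spent searching.

No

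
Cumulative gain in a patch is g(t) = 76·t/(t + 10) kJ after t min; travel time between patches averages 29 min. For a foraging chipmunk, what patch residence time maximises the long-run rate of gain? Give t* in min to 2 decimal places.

17.03 min

Optimal t* satisfies g'(t*) = g(t*)/(T + t*).
g'(t) = 76·10/(t + 10)². Setting 76·10/(t+10)² = 76t/[(t+10)(29+t)] gives 10(29+t) = t(t+10), so t² = 10×29 = 290.
t* = √290 = 17.03 min.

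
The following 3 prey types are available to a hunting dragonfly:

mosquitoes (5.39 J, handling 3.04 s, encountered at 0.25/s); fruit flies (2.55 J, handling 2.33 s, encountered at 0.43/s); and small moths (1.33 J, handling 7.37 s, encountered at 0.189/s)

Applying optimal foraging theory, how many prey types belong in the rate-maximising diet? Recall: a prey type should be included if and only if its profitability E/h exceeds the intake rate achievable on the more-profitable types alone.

Profitabilities (E/h, J/s): mosquitoes 1.77, fruit flies 1.09, small moths 0.18. Add prey in this order while the next type's profitability exceeds the intake rate on those already taken.
Rate on top 1: 0.7656. fruit flies: 1.09 > 0.7656 → include.
Rate on top 2: 0.8849. small moths: 0.18 < 0.8849 → exclude; stop.
Optimal diet: mosquitoes, fruit flies — 2 of 3 types.

2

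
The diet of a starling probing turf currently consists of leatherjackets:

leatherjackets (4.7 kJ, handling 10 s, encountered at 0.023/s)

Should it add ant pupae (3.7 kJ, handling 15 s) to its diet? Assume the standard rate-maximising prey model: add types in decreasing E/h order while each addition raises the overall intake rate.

Current rate: (0.023×4.7)/(1 + 0.023×10) = 0.08789 kJ/s.
Profitability of ant pupae: 3.7/15 = 0.2467 kJ/s.
0.2467 > 0.08789, so adding ant pupae raises the average — include it.

Yes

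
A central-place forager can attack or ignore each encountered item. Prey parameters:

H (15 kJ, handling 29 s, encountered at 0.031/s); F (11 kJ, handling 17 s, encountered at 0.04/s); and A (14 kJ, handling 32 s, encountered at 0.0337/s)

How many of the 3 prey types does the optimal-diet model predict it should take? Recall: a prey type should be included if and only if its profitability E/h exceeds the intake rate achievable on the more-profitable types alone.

Profitabilities (E/h, kJ/s): F 0.647, H 0.517, A 0.438. Add prey in this order while the next type's profitability exceeds the intake rate on those already taken.
Rate on top 1: 0.2619. H: 0.517 > 0.2619 → include.
Rate on top 2: 0.3509. A: 0.438 > 0.3509 → include.
Optimal diet: F, H, A — 3 of 3 types.

3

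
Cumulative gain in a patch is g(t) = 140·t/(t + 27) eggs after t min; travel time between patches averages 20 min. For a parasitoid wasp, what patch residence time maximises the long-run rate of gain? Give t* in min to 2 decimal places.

23.24 min

Maximise g(t)/(T+t): set derivative to zero → g'(t)(T+t) = g(t).
g'(t) = 140·27/(t + 27)². Setting 140·27/(t+27)² = 140t/[(t+27)(20+t)] gives 27(20+t) = t(t+27), so t² = 27×20 = 540.
t* = √540 = 23.24 min.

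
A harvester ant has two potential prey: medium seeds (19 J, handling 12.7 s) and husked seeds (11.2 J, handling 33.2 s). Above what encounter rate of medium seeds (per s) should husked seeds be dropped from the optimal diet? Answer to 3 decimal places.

Drop husked seeds once their profitability E₂/h₂ falls below the rate achievable on medium seeds alone: E₂/h₂ = λE₁/(1 + λh₁).
Solve for λ: λE₁h₂ = E₂(1 + λh₁) → λ(E₁h₂ − E₂h₁) = E₂ → λ = E₂/(E₁h₂ − E₂h₁).
λ = 11.2/(19×33.2 − 11.2×12.7) = 11.2/488.6 = 0.02292 per s.

0.023 per s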